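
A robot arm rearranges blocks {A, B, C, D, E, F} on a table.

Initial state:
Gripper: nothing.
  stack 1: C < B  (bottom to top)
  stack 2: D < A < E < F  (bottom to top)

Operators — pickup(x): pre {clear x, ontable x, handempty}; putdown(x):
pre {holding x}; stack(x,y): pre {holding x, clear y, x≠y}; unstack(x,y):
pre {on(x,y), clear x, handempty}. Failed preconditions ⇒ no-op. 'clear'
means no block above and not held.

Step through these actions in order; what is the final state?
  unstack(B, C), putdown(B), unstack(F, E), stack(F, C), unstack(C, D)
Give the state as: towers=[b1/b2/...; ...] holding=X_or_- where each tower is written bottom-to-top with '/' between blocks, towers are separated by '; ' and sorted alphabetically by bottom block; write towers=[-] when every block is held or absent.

step 1 (unstack(B, C)): towers=[C; D/A/E/F] holding=B
step 2 (putdown(B)): towers=[B; C; D/A/E/F] holding=-
step 3 (unstack(F, E)): towers=[B; C; D/A/E] holding=F
step 4 (stack(F, C)): towers=[B; C/F; D/A/E] holding=-
step 5 (unstack(C, D)) [no-op]: towers=[B; C/F; D/A/E] holding=-

towers=[B; C/F; D/A/E] holding=-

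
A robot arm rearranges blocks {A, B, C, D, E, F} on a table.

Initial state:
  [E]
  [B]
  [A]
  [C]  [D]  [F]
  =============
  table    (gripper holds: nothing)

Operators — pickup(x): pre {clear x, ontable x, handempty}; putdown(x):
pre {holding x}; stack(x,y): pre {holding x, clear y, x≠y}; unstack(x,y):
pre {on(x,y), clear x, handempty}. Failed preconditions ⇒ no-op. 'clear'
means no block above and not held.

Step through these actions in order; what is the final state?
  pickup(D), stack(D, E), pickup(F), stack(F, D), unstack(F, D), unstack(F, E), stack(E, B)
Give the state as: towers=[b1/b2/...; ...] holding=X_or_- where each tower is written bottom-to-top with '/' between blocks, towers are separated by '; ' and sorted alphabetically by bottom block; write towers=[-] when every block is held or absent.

towers=[C/A/B/E/D] holding=F

step 1 (pickup(D)): towers=[C/A/B/E; F] holding=D
step 2 (stack(D, E)): towers=[C/A/B/E/D; F] holding=-
step 3 (pickup(F)): towers=[C/A/B/E/D] holding=F
step 4 (stack(F, D)): towers=[C/A/B/E/D/F] holding=-
step 5 (unstack(F, D)): towers=[C/A/B/E/D] holding=F
step 6 (unstack(F, E)) [no-op]: towers=[C/A/B/E/D] holding=F
step 7 (stack(E, B)) [no-op]: towers=[C/A/B/E/D] holding=F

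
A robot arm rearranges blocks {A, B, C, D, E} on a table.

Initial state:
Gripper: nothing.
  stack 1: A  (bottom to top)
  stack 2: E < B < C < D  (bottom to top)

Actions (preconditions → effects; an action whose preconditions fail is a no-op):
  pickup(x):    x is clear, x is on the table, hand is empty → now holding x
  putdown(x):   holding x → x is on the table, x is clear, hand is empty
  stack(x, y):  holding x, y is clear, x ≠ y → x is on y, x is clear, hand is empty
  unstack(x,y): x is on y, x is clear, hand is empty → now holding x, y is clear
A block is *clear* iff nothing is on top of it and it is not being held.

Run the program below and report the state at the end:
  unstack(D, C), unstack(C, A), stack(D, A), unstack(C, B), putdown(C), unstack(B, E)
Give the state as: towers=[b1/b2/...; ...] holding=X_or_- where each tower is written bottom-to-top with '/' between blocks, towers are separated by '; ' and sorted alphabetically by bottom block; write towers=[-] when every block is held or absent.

step 1 (unstack(D, C)): towers=[A; E/B/C] holding=D
step 2 (unstack(C, A)) [no-op]: towers=[A; E/B/C] holding=D
step 3 (stack(D, A)): towers=[A/D; E/B/C] holding=-
step 4 (unstack(C, B)): towers=[A/D; E/B] holding=C
step 5 (putdown(C)): towers=[A/D; C; E/B] holding=-
step 6 (unstack(B, E)): towers=[A/D; C; E] holding=B

towers=[A/D; C; E] holding=B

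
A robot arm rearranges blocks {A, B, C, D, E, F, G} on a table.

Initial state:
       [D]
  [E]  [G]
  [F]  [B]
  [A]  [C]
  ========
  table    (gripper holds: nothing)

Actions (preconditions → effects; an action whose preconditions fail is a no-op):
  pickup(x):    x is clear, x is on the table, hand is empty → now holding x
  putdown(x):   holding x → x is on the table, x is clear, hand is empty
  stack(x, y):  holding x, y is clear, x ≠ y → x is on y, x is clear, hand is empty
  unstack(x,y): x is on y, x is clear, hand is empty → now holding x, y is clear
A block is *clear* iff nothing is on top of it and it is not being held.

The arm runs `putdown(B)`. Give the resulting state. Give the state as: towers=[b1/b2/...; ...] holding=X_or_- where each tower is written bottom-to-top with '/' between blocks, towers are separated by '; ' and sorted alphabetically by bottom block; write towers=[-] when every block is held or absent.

before: towers=[A/F/E; C/B/G/D] holding=-
pre[putdown(B)]: holding(B) ✗
holding(B) unmet → putdown(B) is a no-op
after:  towers=[A/F/E; C/B/G/D] holding=-

towers=[A/F/E; C/B/G/D] holding=-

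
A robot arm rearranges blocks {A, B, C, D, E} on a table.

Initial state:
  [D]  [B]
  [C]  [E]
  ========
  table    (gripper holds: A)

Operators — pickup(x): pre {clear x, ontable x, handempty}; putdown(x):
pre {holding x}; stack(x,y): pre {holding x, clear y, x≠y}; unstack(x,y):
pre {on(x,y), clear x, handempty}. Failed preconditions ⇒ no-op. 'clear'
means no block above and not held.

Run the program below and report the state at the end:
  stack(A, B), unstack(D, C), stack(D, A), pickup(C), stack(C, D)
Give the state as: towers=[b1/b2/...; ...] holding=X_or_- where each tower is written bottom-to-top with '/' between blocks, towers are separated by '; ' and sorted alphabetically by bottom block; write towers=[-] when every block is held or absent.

towers=[E/B/A/D/C] holding=-

step 1 (stack(A, B)): towers=[C/D; E/B/A] holding=-
step 2 (unstack(D, C)): towers=[C; E/B/A] holding=D
step 3 (stack(D, A)): towers=[C; E/B/A/D] holding=-
step 4 (pickup(C)): towers=[E/B/A/D] holding=C
step 5 (stack(C, D)): towers=[E/B/A/D/C] holding=-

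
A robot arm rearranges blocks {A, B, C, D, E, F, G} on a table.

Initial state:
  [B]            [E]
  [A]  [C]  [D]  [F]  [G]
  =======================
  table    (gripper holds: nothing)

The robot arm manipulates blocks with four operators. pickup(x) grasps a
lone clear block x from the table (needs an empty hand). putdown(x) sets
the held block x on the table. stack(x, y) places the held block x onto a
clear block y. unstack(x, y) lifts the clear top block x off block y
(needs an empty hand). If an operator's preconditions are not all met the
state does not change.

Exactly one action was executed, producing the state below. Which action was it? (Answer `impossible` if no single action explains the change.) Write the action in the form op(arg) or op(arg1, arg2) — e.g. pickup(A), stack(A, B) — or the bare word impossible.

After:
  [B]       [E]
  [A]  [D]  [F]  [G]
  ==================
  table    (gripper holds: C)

target: towers=[A/B; D; F/E; G] holding=C
     unstack(B, A) → towers=[A; C; D; F/E; G] holding=B
         pickup(G) → towers=[A/B; C; D; F/E] holding=G
         pickup(D) → towers=[A/B; C; F/E; G] holding=D
     unstack(E, F) → towers=[A/B; C; D; F; G] holding=E
         pickup(C) → towers=[A/B; D; F/E; G] holding=C  ← match

pickup(C)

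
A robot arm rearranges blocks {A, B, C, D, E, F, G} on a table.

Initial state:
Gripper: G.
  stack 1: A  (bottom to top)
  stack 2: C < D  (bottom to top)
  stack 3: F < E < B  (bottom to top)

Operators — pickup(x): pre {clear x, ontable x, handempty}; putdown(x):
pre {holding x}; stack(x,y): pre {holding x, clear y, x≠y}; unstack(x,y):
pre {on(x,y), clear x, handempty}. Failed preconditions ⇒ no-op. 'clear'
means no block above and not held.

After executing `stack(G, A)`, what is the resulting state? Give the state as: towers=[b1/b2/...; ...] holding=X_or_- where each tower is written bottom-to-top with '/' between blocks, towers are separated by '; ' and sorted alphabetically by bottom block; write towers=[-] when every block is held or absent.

towers=[A/G; C/D; F/E/B] holding=-

before: towers=[A; C/D; F/E/B] holding=G
pre[stack(G, A)]: holding(G) yes, clear(A) yes, G≠A yes
all met → apply stack(G, A)
after:  towers=[A/G; C/D; F/E/B] holding=-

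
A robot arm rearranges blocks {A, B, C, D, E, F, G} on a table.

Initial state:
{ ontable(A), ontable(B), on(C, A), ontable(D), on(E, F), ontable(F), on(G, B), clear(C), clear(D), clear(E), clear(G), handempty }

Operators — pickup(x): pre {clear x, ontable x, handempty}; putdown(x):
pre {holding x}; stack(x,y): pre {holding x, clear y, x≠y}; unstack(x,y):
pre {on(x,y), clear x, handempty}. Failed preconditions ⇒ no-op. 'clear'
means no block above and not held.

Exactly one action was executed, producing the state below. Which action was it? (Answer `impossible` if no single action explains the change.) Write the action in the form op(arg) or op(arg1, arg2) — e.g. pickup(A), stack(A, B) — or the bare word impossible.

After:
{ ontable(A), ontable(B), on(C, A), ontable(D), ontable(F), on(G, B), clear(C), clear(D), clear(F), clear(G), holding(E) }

unstack(E, F)

target: towers=[A/C; B/G; D; F] holding=E
     unstack(G, B) → towers=[A/C; B; D; F/E] holding=G
         pickup(D) → towers=[A/C; B/G; F/E] holding=D
     unstack(E, F) → towers=[A/C; B/G; D; F] holding=E  ← match
     unstack(C, A) → towers=[A; B/G; D; F/E] holding=C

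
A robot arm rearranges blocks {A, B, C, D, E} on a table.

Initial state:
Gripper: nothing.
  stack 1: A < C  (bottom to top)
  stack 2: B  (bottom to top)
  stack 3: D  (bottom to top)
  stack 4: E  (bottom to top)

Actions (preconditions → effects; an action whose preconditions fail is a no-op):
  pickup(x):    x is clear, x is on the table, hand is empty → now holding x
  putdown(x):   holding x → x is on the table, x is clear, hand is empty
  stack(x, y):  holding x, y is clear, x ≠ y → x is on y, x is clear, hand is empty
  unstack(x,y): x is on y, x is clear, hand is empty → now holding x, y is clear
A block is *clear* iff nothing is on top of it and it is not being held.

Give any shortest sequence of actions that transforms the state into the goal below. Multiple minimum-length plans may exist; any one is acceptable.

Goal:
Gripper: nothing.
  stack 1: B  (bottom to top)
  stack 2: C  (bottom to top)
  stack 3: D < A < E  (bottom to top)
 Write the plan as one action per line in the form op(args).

unstack(C, A)
putdown(C)
pickup(A)
stack(A, D)
pickup(E)
stack(E, A)

step 1 (unstack(C, A)): towers=[A; B; D; E] holding=C
step 2 (putdown(C)): towers=[A; B; C; D; E] holding=-
step 3 (pickup(A)): towers=[B; C; D; E] holding=A
step 4 (stack(A, D)): towers=[B; C; D/A; E] holding=-
step 5 (pickup(E)): towers=[B; C; D/A] holding=E
step 6 (stack(E, A)): towers=[B; C; D/A/E] holding=-
goal check: towers=[B; C; D/A/E] holding=- — reached (length 6, optimal by BFS)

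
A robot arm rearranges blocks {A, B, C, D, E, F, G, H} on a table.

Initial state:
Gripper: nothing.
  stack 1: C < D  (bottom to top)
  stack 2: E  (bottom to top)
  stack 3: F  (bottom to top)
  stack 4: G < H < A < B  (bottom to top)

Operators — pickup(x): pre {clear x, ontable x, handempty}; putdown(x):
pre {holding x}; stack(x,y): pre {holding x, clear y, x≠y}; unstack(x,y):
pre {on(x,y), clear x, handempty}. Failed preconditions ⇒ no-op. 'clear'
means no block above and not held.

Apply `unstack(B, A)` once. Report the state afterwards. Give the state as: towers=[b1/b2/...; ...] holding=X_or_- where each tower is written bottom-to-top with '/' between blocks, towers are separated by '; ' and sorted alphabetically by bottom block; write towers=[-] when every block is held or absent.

towers=[C/D; E; F; G/H/A] holding=B

before: towers=[C/D; E; F; G/H/A/B] holding=-
pre[unstack(B, A)]: on(B,A) ✓, clear(B) ✓, handempty ✓
all met → apply unstack(B, A)
after:  towers=[C/D; E; F; G/H/A] holding=B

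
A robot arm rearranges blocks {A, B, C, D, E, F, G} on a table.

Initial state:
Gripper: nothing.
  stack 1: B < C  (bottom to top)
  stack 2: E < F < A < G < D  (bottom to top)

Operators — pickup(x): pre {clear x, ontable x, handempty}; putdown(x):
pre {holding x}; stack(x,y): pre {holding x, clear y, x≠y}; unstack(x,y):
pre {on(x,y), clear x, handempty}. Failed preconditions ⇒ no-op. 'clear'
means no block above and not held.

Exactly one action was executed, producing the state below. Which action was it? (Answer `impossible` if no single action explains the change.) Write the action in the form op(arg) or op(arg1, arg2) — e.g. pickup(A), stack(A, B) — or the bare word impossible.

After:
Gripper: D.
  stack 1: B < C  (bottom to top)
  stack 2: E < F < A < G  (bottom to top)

target: towers=[B/C; E/F/A/G] holding=D
     unstack(D, G) → towers=[B/C; E/F/A/G] holding=D  ← match
     unstack(C, B) → towers=[B; E/F/A/G/D] holding=C

unstack(D, G)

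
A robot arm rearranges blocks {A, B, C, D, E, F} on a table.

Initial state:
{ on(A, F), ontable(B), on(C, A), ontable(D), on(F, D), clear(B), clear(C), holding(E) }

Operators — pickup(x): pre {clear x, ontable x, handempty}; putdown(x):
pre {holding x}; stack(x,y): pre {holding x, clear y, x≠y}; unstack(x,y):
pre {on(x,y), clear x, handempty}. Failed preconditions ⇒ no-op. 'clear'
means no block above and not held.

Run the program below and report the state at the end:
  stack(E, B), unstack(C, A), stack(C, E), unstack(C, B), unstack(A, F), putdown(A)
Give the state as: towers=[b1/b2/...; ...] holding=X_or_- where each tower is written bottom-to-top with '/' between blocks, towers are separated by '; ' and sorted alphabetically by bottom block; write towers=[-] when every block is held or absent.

towers=[A; B/E/C; D/F] holding=-

step 1 (stack(E, B)): towers=[B/E; D/F/A/C] holding=-
step 2 (unstack(C, A)): towers=[B/E; D/F/A] holding=C
step 3 (stack(C, E)): towers=[B/E/C; D/F/A] holding=-
step 4 (unstack(C, B)) [no-op]: towers=[B/E/C; D/F/A] holding=-
step 5 (unstack(A, F)): towers=[B/E/C; D/F] holding=A
step 6 (putdown(A)): towers=[A; B/E/C; D/F] holding=-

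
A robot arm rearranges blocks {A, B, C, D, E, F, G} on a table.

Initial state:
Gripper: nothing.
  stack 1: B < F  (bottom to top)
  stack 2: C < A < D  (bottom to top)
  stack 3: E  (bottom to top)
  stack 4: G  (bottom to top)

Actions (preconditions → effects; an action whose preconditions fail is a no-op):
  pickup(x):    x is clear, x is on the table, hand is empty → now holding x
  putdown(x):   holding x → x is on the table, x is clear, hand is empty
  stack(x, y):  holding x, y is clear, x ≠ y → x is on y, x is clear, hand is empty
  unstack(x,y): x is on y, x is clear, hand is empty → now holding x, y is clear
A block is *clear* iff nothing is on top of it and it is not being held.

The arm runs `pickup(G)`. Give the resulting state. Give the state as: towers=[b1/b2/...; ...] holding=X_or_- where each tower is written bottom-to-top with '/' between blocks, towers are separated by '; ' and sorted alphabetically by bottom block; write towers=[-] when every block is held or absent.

before: towers=[B/F; C/A/D; E; G] holding=-
pre[pickup(G)]: clear(G) ✓, ontable(G) ✓, handempty ✓
all met → apply pickup(G)
after:  towers=[B/F; C/A/D; E] holding=G

towers=[B/F; C/A/D; E] holding=G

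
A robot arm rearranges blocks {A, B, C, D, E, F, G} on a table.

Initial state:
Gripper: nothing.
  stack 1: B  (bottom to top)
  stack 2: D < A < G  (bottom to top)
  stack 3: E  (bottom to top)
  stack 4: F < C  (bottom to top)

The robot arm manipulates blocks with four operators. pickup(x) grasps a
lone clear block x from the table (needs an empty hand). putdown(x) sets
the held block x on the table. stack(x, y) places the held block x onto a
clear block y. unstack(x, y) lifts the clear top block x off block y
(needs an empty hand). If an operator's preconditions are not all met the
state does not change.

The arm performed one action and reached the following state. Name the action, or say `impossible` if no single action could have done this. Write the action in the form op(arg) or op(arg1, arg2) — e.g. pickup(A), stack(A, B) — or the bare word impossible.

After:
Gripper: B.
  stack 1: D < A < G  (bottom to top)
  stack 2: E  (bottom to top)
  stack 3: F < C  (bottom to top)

target: towers=[D/A/G; E; F/C] holding=B
         pickup(B) → towers=[D/A/G; E; F/C] holding=B  ← match
     unstack(G, A) → towers=[B; D/A; E; F/C] holding=G
         pickup(E) → towers=[B; D/A/G; F/C] holding=E
     unstack(C, F) → towers=[B; D/A/G; E; F] holding=C

pickup(B)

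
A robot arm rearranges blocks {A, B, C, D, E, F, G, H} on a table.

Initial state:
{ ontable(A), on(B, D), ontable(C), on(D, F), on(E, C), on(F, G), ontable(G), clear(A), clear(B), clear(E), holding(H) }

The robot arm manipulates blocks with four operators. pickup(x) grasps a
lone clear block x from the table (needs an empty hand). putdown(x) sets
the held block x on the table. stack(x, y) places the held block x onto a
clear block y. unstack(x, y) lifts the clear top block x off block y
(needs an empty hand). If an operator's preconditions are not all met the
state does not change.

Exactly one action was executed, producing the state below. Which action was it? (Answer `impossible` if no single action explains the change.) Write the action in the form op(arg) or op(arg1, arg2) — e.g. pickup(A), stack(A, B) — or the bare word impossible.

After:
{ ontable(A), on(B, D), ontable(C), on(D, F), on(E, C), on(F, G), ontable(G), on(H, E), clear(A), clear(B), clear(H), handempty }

target: towers=[A; C/E/H; G/F/D/B] holding=-
        putdown(H) → towers=[A; C/E; G/F/D/B; H] holding=-
       stack(H, A) → towers=[A/H; C/E; G/F/D/B] holding=-
       stack(H, E) → towers=[A; C/E/H; G/F/D/B] holding=-  ← match
       stack(H, B) → towers=[A; C/E; G/F/D/B/H] holding=-

stack(H, E)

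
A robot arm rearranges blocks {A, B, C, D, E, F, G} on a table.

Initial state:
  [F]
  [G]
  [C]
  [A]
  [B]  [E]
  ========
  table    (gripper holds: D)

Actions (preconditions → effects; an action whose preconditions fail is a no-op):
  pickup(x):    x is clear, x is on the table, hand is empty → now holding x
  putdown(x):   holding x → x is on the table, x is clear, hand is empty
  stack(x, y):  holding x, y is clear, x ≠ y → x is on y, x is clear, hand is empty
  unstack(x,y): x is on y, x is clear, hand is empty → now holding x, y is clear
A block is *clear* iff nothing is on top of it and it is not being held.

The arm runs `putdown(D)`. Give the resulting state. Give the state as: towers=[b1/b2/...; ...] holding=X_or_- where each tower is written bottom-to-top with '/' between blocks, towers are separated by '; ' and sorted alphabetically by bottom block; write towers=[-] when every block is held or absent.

before: towers=[B/A/C/G/F; E] holding=D
pre[putdown(D)]: holding(D) ✓
all met → apply putdown(D)
after:  towers=[B/A/C/G/F; D; E] holding=-

towers=[B/A/C/G/F; D; E] holding=-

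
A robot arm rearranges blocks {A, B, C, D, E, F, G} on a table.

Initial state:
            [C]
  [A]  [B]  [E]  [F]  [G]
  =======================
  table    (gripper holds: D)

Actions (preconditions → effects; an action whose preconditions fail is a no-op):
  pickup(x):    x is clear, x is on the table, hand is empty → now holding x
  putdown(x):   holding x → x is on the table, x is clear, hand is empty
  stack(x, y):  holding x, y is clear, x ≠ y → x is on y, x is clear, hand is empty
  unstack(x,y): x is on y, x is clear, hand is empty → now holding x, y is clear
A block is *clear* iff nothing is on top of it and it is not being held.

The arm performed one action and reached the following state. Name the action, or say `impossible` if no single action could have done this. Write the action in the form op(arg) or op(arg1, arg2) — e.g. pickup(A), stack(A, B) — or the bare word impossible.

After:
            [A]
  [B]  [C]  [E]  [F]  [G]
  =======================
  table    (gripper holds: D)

impossible

target: towers=[B; C; E/A; F; G] holding=D
        putdown(D) → towers=[A; B; D; E/C; F; G] holding=-
       stack(D, B) → towers=[A; B/D; E/C; F; G] holding=-
       stack(D, F) → towers=[A; B; E/C; F/D; G] holding=-
       stack(D, G) → towers=[A; B; E/C; F; G/D] holding=-
       stack(D, A) → towers=[A/D; B; E/C; F; G] holding=-
       stack(D, C) → towers=[A; B; E/C/D; F; G] holding=-
none of the 6 applicable actions match → impossible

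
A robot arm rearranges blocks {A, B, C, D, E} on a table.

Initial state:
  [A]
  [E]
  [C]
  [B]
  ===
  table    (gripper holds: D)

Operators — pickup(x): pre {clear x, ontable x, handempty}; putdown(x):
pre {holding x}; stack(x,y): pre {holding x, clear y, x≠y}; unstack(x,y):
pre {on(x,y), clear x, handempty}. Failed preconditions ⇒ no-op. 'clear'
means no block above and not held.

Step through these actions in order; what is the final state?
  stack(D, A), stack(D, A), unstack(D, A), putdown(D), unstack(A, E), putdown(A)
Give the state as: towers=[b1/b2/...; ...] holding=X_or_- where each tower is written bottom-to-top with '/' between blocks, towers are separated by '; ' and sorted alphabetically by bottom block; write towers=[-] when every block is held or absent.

step 1 (stack(D, A)): towers=[B/C/E/A/D] holding=-
step 2 (stack(D, A)) [no-op]: towers=[B/C/E/A/D] holding=-
step 3 (unstack(D, A)): towers=[B/C/E/A] holding=D
step 4 (putdown(D)): towers=[B/C/E/A; D] holding=-
step 5 (unstack(A, E)): towers=[B/C/E; D] holding=A
step 6 (putdown(A)): towers=[A; B/C/E; D] holding=-

towers=[A; B/C/E; D] holding=-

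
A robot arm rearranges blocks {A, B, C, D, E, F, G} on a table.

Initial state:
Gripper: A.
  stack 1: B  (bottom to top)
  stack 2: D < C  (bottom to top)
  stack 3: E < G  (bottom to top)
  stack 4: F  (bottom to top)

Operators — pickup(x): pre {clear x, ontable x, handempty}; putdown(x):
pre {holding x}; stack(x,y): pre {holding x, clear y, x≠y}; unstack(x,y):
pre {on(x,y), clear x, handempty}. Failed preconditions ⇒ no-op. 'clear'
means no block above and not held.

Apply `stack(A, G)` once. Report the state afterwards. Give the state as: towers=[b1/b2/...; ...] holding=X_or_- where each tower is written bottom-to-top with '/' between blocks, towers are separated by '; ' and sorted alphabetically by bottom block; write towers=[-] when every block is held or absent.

towers=[B; D/C; E/G/A; F] holding=-

before: towers=[B; D/C; E/G; F] holding=A
pre[stack(A, G)]: holding(A) ok, clear(G) ok, A≠G ok
all met → apply stack(A, G)
after:  towers=[B; D/C; E/G/A; F] holding=-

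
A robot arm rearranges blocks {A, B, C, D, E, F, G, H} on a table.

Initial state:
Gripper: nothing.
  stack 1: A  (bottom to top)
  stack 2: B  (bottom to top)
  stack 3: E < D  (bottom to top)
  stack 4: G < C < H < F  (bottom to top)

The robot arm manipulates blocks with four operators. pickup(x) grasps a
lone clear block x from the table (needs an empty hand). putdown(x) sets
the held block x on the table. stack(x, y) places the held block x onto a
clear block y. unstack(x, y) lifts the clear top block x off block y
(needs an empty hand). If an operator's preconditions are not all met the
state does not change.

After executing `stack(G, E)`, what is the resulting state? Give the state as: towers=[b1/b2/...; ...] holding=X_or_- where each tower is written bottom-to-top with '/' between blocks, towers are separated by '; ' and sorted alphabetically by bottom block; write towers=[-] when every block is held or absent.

towers=[A; B; E/D; G/C/H/F] holding=-

before: towers=[A; B; E/D; G/C/H/F] holding=-
pre[stack(G, E)]: holding(G) no, clear(E) no, G≠E yes
holding(G), clear(E) unmet → stack(G, E) is a no-op
after:  towers=[A; B; E/D; G/C/H/F] holding=-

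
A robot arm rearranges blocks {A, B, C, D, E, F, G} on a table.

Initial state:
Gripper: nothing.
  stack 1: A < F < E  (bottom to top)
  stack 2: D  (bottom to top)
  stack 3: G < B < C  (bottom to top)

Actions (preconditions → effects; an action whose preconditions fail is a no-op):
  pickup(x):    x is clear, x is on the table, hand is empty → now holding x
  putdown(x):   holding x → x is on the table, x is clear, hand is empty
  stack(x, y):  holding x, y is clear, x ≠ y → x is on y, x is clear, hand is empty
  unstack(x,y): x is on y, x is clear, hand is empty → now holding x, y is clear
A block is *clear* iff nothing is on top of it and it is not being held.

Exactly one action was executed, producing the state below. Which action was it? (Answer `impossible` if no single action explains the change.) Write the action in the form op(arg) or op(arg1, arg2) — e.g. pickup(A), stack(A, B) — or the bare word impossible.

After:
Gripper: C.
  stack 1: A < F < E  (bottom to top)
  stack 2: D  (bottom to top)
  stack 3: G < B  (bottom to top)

target: towers=[A/F/E; D; G/B] holding=C
         pickup(D) → towers=[A/F/E; G/B/C] holding=D
     unstack(E, F) → towers=[A/F; D; G/B/C] holding=E
     unstack(C, B) → towers=[A/F/E; D; G/B] holding=C  ← match

unstack(C, B)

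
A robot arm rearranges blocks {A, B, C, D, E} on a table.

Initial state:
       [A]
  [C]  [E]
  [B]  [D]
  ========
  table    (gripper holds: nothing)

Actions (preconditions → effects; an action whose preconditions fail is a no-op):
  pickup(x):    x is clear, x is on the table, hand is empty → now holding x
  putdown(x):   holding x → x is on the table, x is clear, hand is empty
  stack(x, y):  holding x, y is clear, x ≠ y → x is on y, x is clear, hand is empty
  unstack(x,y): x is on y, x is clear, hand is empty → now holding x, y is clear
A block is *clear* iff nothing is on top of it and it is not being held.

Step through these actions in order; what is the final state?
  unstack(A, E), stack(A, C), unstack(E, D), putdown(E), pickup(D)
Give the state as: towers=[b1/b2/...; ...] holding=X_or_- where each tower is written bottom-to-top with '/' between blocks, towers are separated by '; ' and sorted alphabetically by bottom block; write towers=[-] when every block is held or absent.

step 1 (unstack(A, E)): towers=[B/C; D/E] holding=A
step 2 (stack(A, C)): towers=[B/C/A; D/E] holding=-
step 3 (unstack(E, D)): towers=[B/C/A; D] holding=E
step 4 (putdown(E)): towers=[B/C/A; D; E] holding=-
step 5 (pickup(D)): towers=[B/C/A; E] holding=D

towers=[B/C/A; E] holding=D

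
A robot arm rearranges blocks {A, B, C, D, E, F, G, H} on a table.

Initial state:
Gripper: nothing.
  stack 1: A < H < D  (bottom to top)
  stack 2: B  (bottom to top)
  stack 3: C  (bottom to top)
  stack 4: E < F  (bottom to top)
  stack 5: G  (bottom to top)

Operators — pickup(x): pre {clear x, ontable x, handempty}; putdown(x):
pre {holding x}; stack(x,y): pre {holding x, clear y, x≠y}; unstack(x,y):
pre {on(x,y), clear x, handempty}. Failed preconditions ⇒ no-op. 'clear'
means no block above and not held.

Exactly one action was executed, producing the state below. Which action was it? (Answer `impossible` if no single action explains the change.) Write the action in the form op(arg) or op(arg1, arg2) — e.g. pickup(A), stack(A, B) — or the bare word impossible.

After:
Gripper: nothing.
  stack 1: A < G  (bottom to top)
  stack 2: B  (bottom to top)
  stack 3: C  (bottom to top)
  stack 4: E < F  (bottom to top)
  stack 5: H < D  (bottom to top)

target: towers=[A/G; B; C; E/F; H/D] holding=-
         pickup(G) → towers=[A/H/D; B; C; E/F] holding=G
         pickup(B) → towers=[A/H/D; C; E/F; G] holding=B
     unstack(F, E) → towers=[A/H/D; B; C; E; G] holding=F
     unstack(D, H) → towers=[A/H; B; C; E/F; G] holding=D
         pickup(C) → towers=[A/H/D; B; E/F; G] holding=C
none of the 5 applicable actions match → impossible

impossible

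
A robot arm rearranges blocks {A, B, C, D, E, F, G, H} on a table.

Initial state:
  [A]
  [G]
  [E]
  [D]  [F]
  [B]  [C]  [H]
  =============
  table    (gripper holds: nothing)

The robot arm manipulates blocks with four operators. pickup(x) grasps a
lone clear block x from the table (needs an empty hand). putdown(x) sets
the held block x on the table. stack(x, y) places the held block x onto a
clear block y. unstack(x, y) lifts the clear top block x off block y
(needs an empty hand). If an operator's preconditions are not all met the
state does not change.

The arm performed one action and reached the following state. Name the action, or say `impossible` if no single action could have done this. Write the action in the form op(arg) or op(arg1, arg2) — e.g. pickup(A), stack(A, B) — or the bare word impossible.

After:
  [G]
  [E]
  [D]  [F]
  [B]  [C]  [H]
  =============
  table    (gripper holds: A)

target: towers=[B/D/E/G; C/F; H] holding=A
     unstack(A, G) → towers=[B/D/E/G; C/F; H] holding=A  ← match
         pickup(H) → towers=[B/D/E/G/A; C/F] holding=H
     unstack(F, C) → towers=[B/D/E/G/A; C; H] holding=F

unstack(A, G)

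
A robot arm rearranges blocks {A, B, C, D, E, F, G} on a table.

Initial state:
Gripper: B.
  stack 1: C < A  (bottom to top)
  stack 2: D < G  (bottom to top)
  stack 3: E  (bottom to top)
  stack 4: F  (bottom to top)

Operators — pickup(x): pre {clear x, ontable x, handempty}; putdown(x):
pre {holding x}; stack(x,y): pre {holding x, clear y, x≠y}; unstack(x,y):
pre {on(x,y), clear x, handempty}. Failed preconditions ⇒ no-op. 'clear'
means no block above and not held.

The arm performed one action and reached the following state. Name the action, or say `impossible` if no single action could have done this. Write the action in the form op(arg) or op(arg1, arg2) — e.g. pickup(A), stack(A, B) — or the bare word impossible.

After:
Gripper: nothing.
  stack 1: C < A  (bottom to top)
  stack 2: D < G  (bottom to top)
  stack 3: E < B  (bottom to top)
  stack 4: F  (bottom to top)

stack(B, E)

target: towers=[C/A; D/G; E/B; F] holding=-
        putdown(B) → towers=[B; C/A; D/G; E; F] holding=-
       stack(B, F) → towers=[C/A; D/G; E; F/B] holding=-
       stack(B, G) → towers=[C/A; D/G/B; E; F] holding=-
       stack(B, A) → towers=[C/A/B; D/G; E; F] holding=-
       stack(B, E) → towers=[C/A; D/G; E/B; F] holding=-  ← match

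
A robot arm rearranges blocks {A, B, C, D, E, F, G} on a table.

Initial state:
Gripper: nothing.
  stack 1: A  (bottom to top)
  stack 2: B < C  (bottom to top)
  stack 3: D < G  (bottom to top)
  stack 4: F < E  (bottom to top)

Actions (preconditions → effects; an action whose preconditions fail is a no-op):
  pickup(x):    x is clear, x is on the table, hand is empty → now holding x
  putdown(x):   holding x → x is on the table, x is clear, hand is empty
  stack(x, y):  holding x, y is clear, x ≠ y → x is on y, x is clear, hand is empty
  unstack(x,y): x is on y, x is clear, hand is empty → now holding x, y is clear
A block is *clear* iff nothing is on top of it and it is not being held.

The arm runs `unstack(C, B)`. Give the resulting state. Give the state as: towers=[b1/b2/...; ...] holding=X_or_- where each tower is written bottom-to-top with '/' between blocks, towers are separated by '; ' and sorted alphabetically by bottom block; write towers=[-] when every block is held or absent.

before: towers=[A; B/C; D/G; F/E] holding=-
pre[unstack(C, B)]: on(C,B) yes, clear(C) yes, handempty yes
all met → apply unstack(C, B)
after:  towers=[A; B; D/G; F/E] holding=C

towers=[A; B; D/G; F/E] holding=C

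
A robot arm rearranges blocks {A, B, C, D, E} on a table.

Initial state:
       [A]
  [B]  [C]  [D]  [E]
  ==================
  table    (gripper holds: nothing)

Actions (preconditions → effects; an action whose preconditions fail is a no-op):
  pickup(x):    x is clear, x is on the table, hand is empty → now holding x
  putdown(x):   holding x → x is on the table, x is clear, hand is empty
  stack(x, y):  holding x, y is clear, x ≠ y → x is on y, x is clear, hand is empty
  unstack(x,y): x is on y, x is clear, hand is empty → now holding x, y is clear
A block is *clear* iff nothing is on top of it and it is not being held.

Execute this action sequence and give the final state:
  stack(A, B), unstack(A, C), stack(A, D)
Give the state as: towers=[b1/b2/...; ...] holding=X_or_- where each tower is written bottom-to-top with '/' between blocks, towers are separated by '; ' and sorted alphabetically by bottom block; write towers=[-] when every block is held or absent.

towers=[B; C; D/A; E] holding=-

step 1 (stack(A, B)) [no-op]: towers=[B; C/A; D; E] holding=-
step 2 (unstack(A, C)): towers=[B; C; D; E] holding=A
step 3 (stack(A, D)): towers=[B; C; D/A; E] holding=-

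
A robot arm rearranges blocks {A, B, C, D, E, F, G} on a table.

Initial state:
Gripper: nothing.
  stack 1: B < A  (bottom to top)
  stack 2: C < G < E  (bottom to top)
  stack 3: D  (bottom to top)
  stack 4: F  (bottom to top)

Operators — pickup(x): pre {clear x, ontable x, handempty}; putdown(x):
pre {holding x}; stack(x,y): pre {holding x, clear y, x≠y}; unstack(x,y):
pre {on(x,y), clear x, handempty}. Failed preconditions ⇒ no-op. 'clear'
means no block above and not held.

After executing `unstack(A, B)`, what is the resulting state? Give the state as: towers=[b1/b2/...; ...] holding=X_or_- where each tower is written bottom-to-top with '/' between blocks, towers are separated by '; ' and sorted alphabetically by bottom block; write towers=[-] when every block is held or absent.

towers=[B; C/G/E; D; F] holding=A

before: towers=[B/A; C/G/E; D; F] holding=-
pre[unstack(A, B)]: on(A,B) ✓, clear(A) ✓, handempty ✓
all met → apply unstack(A, B)
after:  towers=[B; C/G/E; D; F] holding=A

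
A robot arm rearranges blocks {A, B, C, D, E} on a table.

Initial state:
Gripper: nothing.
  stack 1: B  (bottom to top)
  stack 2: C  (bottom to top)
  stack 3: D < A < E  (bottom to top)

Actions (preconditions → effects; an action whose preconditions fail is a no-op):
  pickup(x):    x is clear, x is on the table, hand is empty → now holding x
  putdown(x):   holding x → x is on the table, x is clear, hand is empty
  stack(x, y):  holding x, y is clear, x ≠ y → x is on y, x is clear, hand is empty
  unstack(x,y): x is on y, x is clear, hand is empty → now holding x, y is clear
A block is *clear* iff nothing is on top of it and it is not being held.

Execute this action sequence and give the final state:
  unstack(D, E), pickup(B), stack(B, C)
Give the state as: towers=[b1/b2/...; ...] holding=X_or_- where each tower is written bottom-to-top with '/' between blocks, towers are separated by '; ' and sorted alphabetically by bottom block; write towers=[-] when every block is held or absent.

step 1 (unstack(D, E)) [no-op]: towers=[B; C; D/A/E] holding=-
step 2 (pickup(B)): towers=[C; D/A/E] holding=B
step 3 (stack(B, C)): towers=[C/B; D/A/E] holding=-

towers=[C/B; D/A/E] holding=-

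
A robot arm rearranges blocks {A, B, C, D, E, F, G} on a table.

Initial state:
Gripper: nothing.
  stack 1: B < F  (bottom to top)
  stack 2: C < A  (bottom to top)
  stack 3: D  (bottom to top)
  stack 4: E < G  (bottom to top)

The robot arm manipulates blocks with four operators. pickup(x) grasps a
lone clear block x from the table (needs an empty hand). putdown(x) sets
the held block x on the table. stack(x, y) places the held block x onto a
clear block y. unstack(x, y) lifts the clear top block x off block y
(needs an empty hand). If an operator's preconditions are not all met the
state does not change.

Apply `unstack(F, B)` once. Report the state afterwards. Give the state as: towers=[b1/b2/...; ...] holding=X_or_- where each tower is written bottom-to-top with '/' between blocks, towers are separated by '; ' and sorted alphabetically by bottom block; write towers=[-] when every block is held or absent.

before: towers=[B/F; C/A; D; E/G] holding=-
pre[unstack(F, B)]: on(F,B) ok, clear(F) ok, handempty ok
all met → apply unstack(F, B)
after:  towers=[B; C/A; D; E/G] holding=F

towers=[B; C/A; D; E/G] holding=F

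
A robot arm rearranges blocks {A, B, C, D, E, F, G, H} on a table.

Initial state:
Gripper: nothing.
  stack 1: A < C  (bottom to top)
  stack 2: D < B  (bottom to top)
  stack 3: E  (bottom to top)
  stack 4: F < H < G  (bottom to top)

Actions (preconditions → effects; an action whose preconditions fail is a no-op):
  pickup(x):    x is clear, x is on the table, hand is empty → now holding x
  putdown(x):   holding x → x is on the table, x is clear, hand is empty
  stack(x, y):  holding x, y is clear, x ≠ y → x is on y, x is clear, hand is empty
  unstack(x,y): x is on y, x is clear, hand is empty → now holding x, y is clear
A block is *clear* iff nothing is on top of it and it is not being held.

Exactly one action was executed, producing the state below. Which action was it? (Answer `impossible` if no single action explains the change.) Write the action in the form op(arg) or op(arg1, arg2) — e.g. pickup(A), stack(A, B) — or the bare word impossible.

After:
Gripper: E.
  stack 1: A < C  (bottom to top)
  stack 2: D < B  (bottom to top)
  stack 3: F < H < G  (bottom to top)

pickup(E)

target: towers=[A/C; D/B; F/H/G] holding=E
     unstack(G, H) → towers=[A/C; D/B; E; F/H] holding=G
         pickup(E) → towers=[A/C; D/B; F/H/G] holding=E  ← match
     unstack(B, D) → towers=[A/C; D; E; F/H/G] holding=B
     unstack(C, A) → towers=[A; D/B; E; F/H/G] holding=C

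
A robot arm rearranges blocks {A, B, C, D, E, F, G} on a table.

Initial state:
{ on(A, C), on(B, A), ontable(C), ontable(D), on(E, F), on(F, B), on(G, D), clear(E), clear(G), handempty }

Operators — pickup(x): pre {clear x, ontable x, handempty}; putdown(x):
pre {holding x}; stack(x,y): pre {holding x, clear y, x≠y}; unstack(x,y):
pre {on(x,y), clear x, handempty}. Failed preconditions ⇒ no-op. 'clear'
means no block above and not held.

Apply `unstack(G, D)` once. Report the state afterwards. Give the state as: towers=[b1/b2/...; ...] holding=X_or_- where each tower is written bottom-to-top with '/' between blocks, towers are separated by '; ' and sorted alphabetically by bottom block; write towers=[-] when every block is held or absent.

before: towers=[C/A/B/F/E; D/G] holding=-
pre[unstack(G, D)]: on(G,D) ok, clear(G) ok, handempty ok
all met → apply unstack(G, D)
after:  towers=[C/A/B/F/E; D] holding=G

towers=[C/A/B/F/E; D] holding=G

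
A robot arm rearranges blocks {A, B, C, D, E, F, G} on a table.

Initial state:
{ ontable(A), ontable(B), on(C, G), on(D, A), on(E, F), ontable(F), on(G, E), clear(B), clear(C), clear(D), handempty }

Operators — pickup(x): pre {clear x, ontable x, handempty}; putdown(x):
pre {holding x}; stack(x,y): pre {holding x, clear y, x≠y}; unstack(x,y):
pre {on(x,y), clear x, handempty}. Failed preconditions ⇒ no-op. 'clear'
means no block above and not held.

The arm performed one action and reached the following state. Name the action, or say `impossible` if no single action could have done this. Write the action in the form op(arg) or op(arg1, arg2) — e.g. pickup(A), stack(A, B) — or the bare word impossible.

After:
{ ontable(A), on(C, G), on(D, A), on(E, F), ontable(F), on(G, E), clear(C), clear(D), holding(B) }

pickup(B)

target: towers=[A/D; F/E/G/C] holding=B
         pickup(B) → towers=[A/D; F/E/G/C] holding=B  ← match
     unstack(D, A) → towers=[A; B; F/E/G/C] holding=D
     unstack(C, G) → towers=[A/D; B; F/E/G] holding=C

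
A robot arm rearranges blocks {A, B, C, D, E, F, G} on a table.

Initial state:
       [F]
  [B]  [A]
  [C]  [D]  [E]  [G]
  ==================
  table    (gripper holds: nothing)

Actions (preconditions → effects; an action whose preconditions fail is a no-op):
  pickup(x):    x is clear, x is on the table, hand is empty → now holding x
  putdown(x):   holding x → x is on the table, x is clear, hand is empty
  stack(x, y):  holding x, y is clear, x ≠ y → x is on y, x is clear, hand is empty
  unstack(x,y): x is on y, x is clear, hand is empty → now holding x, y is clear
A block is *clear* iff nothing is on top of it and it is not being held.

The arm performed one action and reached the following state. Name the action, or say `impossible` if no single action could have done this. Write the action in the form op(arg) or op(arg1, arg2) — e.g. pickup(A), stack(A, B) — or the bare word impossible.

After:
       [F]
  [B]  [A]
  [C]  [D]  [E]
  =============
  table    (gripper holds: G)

pickup(G)

target: towers=[C/B; D/A/F; E] holding=G
     unstack(B, C) → towers=[C; D/A/F; E; G] holding=B
     unstack(F, A) → towers=[C/B; D/A; E; G] holding=F
         pickup(G) → towers=[C/B; D/A/F; E] holding=G  ← match
         pickup(E) → towers=[C/B; D/A/F; G] holding=E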